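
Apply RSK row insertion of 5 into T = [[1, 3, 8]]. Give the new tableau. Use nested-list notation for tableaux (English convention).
In row 1, 5 replaces 8 (the leftmost entry greater than 5); 8 is bumped to row 2. 8 starts a new row 2. The new tableau is [[1, 3, 5], [8]].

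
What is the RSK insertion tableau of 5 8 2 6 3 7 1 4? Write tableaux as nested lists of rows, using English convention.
Insert 5: appended to row 1. P = [[5]].
Insert 8: appended to row 1. P = [[5, 8]].
Insert 2: 2 bumps 5 from row 1; 5 starts row 2. P = [[2, 8], [5]].
Insert 6: 6 bumps 8 from row 1; 8 appends to row 2. P = [[2, 6], [5, 8]].
Insert 3: 3 bumps 6 from row 1; 6 bumps 8 from row 2; 8 starts row 3. P = [[2, 3], [5, 6], [8]].
Insert 7: appended to row 1. P = [[2, 3, 7], [5, 6], [8]].
Insert 1: 1 bumps 2 from row 1; 2 bumps 5 from row 2; 5 bumps 8 from row 3; 8 starts row 4. P = [[1, 3, 7], [2, 6], [5], [8]].
Insert 4: 4 bumps 7 from row 1; 7 appends to row 2. P = [[1, 3, 4], [2, 6, 7], [5], [8]].

So P = [[1, 3, 4], [2, 6, 7], [5], [8]].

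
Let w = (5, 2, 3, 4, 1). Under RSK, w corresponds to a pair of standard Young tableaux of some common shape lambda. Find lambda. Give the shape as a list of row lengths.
RSK row insertion gives P = [[1, 3, 4], [2], [5]], which has shape [3, 1, 1].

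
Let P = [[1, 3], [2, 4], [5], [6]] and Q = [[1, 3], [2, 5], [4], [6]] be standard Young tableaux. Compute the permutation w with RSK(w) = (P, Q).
Reverse the RSK construction: for i from n down to 1, find the cell of Q containing i, remove the entry at that cell from P, and reverse-bump it up through P; the value ejected from row 1 is w(i).

Step i=6: Q has 6 at row 4, column 1; remove 6 from row 4 of P and reverse-bump: 6 enters row 3 and ejects 5; 5 enters row 2 and ejects 4; 4 enters row 1 and ejects 3. So w(6) = 3. P is now [[1, 4], [2, 5], [6]].
Step i=5: Q has 5 at row 2, column 2; remove 5 from row 2 of P and reverse-bump: 5 enters row 1 and ejects 4. So w(5) = 4. P is now [[1, 5], [2], [6]].
Step i=4: Q has 4 at row 3, column 1; remove 6 from row 3 of P and reverse-bump: 6 enters row 2 and ejects 2; 2 enters row 1 and ejects 1. So w(4) = 1. P is now [[2, 5], [6]].
Step i=3: Q has 3 at row 1, column 2; remove that cell from P, ejecting 5. So w(3) = 5. P is now [[2], [6]].
Step i=2: Q has 2 at row 2, column 1; remove 6 from row 2 of P and reverse-bump: 6 enters row 1 and ejects 2. So w(2) = 2. P is now [[6]].
Step i=1: Q has 1 at row 1, column 1; remove that cell from P, ejecting 6. So w(1) = 6. P is now [].

So w = 6 2 5 1 4 3.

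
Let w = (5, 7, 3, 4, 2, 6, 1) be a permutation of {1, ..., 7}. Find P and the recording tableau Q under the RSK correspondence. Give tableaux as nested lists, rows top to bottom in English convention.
Insert each entry of the permutation into P by Schensted row insertion, recording in Q the position of each new cell.

Insert 5: appended to row 1. P = [[5]], Q = [[1]].
Insert 7: appended to row 1. P = [[5, 7]], Q = [[1, 2]].
Insert 3: 3 bumps 5 from row 1; 5 starts row 2. P = [[3, 7], [5]], Q = [[1, 2], [3]].
Insert 4: 4 bumps 7 from row 1; 7 appends to row 2. P = [[3, 4], [5, 7]], Q = [[1, 2], [3, 4]].
Insert 2: 2 bumps 3 from row 1; 3 bumps 5 from row 2; 5 starts row 3. P = [[2, 4], [3, 7], [5]], Q = [[1, 2], [3, 4], [5]].
Insert 6: appended to row 1. P = [[2, 4, 6], [3, 7], [5]], Q = [[1, 2, 6], [3, 4], [5]].
Insert 1: 1 bumps 2 from row 1; 2 bumps 3 from row 2; 3 bumps 5 from row 3; 5 starts row 4. P = [[1, 4, 6], [2, 7], [3], [5]], Q = [[1, 2, 6], [3, 4], [5], [7]].

So P = [[1, 4, 6], [2, 7], [3], [5]], Q = [[1, 2, 6], [3, 4], [5], [7]].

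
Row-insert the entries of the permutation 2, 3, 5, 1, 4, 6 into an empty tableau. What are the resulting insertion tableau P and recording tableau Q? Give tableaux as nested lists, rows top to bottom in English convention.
P = [[1, 3, 4, 6], [2, 5]], Q = [[1, 2, 3, 6], [4, 5]]

Insert each entry of the permutation into P by Schensted row insertion, recording in Q the position of each new cell.

Insert 2: appended to row 1. P = [[2]].
Insert 3: appended to row 1. P = [[2, 3]].
Insert 5: appended to row 1. P = [[2, 3, 5]].
Insert 1: 1 bumps 2 from row 1; 2 starts row 2. P = [[1, 3, 5], [2]].
Insert 4: 4 bumps 5 from row 1; 5 appends to row 2. P = [[1, 3, 4], [2, 5]].
Insert 6: appended to row 1. P = [[1, 3, 4, 6], [2, 5]].

So P = [[1, 3, 4, 6], [2, 5]], Q = [[1, 2, 3, 6], [4, 5]].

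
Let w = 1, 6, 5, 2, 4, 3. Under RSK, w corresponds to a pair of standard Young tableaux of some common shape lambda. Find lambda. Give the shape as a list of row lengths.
[3, 1, 1, 1]

Row-insert each entry into an empty tableau.

After inserting 1: P = [[1]].
After inserting 6: P = [[1, 6]].
After inserting 5: P = [[1, 5], [6]].
After inserting 2: P = [[1, 2], [5], [6]].
After inserting 4: P = [[1, 2, 4], [5], [6]].
After inserting 3: P = [[1, 2, 3], [4], [5], [6]].

The final insertion tableau P = [[1, 2, 3], [4], [5], [6]] has shape [3, 1, 1, 1].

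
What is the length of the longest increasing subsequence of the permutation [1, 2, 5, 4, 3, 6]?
4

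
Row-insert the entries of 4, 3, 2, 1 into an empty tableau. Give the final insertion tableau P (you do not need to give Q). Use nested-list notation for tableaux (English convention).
P = [[1], [2], [3], [4]]

Insert 4: appended to row 1. P = [[4]].
Insert 3: 3 bumps 4 from row 1; 4 starts row 2. P = [[3], [4]].
Insert 2: 2 bumps 3 from row 1; 3 bumps 4 from row 2; 4 starts row 3. P = [[2], [3], [4]].
Insert 1: 1 bumps 2 from row 1; 2 bumps 3 from row 2; 3 bumps 4 from row 3; 4 starts row 4. P = [[1], [2], [3], [4]].

So P = [[1], [2], [3], [4]].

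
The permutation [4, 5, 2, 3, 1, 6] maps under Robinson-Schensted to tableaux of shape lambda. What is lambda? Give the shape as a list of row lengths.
Row-insert each entry into an empty tableau.

After inserting 4: P = [[4]].
After inserting 5: P = [[4, 5]].
After inserting 2: P = [[2, 5], [4]].
After inserting 3: P = [[2, 3], [4, 5]].
After inserting 1: P = [[1, 3], [2, 5], [4]].
After inserting 6: P = [[1, 3, 6], [2, 5], [4]].

The final insertion tableau P = [[1, 3, 6], [2, 5], [4]] has shape [3, 2, 1].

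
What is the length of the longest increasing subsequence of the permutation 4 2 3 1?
2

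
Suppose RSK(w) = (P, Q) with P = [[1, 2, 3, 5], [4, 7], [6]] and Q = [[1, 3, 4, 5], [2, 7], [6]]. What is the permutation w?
Reverse the RSK construction: for i from n down to 1, find the cell of Q containing i, remove the entry at that cell from P, and reverse-bump it up through P; the value ejected from row 1 is w(i).

Step i=7: Q has 7 at row 2, column 2; remove 7 from row 2 of P and reverse-bump: 7 enters row 1 and ejects 5. So w(7) = 5. P is now [[1, 2, 3, 7], [4], [6]].
Step i=6: Q has 6 at row 3, column 1; remove 6 from row 3 of P and reverse-bump: 6 enters row 2 and ejects 4; 4 enters row 1 and ejects 3. So w(6) = 3. P is now [[1, 2, 4, 7], [6]].
Step i=5: Q has 5 at row 1, column 4; remove that cell from P, ejecting 7. So w(5) = 7. P is now [[1, 2, 4], [6]].
Step i=4: Q has 4 at row 1, column 3; remove that cell from P, ejecting 4. So w(4) = 4. P is now [[1, 2], [6]].
Step i=3: Q has 3 at row 1, column 2; remove that cell from P, ejecting 2. So w(3) = 2. P is now [[1], [6]].
Step i=2: Q has 2 at row 2, column 1; remove 6 from row 2 of P and reverse-bump: 6 enters row 1 and ejects 1. So w(2) = 1. P is now [[6]].
Step i=1: Q has 1 at row 1, column 1; remove that cell from P, ejecting 6. So w(1) = 6. P is now [].

So w = 6 1 2 4 7 3 5.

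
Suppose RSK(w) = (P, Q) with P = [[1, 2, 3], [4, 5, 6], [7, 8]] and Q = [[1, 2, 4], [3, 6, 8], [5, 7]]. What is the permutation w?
4 7 5 8 1 6 2 3

Reverse the RSK construction: for i from n down to 1, find the cell of Q containing i, remove the entry at that cell from P, and reverse-bump it up through P; the value ejected from row 1 is w(i).

Step i=8: Q has 8 at row 2, column 3; remove 6 from row 2 of P and reverse-bump: 6 enters row 1 and ejects 3. So w(8) = 3. P is now [[1, 2, 6], [4, 5], [7, 8]].
Step i=7: Q has 7 at row 3, column 2; remove 8 from row 3 of P and reverse-bump: 8 enters row 2 and ejects 5; 5 enters row 1 and ejects 2. So w(7) = 2. P is now [[1, 5, 6], [4, 8], [7]].
Step i=6: Q has 6 at row 2, column 2; remove 8 from row 2 of P and reverse-bump: 8 enters row 1 and ejects 6. So w(6) = 6. P is now [[1, 5, 8], [4], [7]].
Step i=5: Q has 5 at row 3, column 1; remove 7 from row 3 of P and reverse-bump: 7 enters row 2 and ejects 4; 4 enters row 1 and ejects 1. So w(5) = 1. P is now [[4, 5, 8], [7]].
Step i=4: Q has 4 at row 1, column 3; remove that cell from P, ejecting 8. So w(4) = 8. P is now [[4, 5], [7]].
Step i=3: Q has 3 at row 2, column 1; remove 7 from row 2 of P and reverse-bump: 7 enters row 1 and ejects 5. So w(3) = 5. P is now [[4, 7]].
Step i=2: Q has 2 at row 1, column 2; remove that cell from P, ejecting 7. So w(2) = 7. P is now [[4]].
Step i=1: Q has 1 at row 1, column 1; remove that cell from P, ejecting 4. So w(1) = 4. P is now [].

So w = 4 7 5 8 1 6 2 3.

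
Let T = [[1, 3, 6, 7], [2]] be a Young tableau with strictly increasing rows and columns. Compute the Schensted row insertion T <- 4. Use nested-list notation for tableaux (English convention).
[[1, 3, 4, 7], [2, 6]]

In row 1, 4 replaces 6 (the leftmost entry greater than 4); 6 is bumped to row 2. 6 is appended to row 2. The new tableau is [[1, 3, 4, 7], [2, 6]].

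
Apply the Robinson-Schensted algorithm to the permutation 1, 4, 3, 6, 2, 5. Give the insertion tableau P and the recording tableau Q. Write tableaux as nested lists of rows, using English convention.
P = [[1, 2, 5], [3, 6], [4]], Q = [[1, 2, 4], [3, 6], [5]]

Insert each entry of the permutation into P by Schensted row insertion, recording in Q the position of each new cell.

Insert 1: appended to row 1. P = [[1]], Q = [[1]].
Insert 4: appended to row 1. P = [[1, 4]], Q = [[1, 2]].
Insert 3: 3 bumps 4 from row 1; 4 starts row 2. P = [[1, 3], [4]], Q = [[1, 2], [3]].
Insert 6: appended to row 1. P = [[1, 3, 6], [4]], Q = [[1, 2, 4], [3]].
Insert 2: 2 bumps 3 from row 1; 3 bumps 4 from row 2; 4 starts row 3. P = [[1, 2, 6], [3], [4]], Q = [[1, 2, 4], [3], [5]].
Insert 5: 5 bumps 6 from row 1; 6 appends to row 2. P = [[1, 2, 5], [3, 6], [4]], Q = [[1, 2, 4], [3, 6], [5]].

So P = [[1, 2, 5], [3, 6], [4]], Q = [[1, 2, 4], [3, 6], [5]].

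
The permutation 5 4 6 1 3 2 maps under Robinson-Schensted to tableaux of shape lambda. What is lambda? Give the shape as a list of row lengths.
[2, 2, 1, 1]

Row-insert each entry into an empty tableau.

After inserting 5: P = [[5]].
After inserting 4: P = [[4], [5]].
After inserting 6: P = [[4, 6], [5]].
After inserting 1: P = [[1, 6], [4], [5]].
After inserting 3: P = [[1, 3], [4, 6], [5]].
After inserting 2: P = [[1, 2], [3, 6], [4], [5]].

The final insertion tableau P = [[1, 2], [3, 6], [4], [5]] has shape [2, 2, 1, 1].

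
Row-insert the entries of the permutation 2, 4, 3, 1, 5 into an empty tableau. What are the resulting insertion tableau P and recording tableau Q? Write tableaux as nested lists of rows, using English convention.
Insert each entry of the permutation into P by Schensted row insertion, recording in Q the position of each new cell.

After inserting 2: P = [[2]].
After inserting 4: P = [[2, 4]].
After inserting 3: P = [[2, 3], [4]].
After inserting 1: P = [[1, 3], [2], [4]].
After inserting 5: P = [[1, 3, 5], [2], [4]].

So P = [[1, 3, 5], [2], [4]], Q = [[1, 2, 5], [3], [4]].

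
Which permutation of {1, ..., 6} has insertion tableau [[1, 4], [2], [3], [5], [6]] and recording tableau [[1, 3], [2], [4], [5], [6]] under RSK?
Reverse the RSK construction: for i from n down to 1, find the cell of Q containing i, remove the entry at that cell from P, and reverse-bump it up through P; the value ejected from row 1 is w(i).

Step i=6: Q has 6 at row 5, column 1; remove 6 from row 5 of P and reverse-bump: 6 enters row 4 and ejects 5; 5 enters row 3 and ejects 3; 3 enters row 2 and ejects 2; 2 enters row 1 and ejects 1. So w(6) = 1. P is now [[2, 4], [3], [5], [6]].
Step i=5: Q has 5 at row 4, column 1; remove 6 from row 4 of P and reverse-bump: 6 enters row 3 and ejects 5; 5 enters row 2 and ejects 3; 3 enters row 1 and ejects 2. So w(5) = 2. P is now [[3, 4], [5], [6]].
Step i=4: Q has 4 at row 3, column 1; remove 6 from row 3 of P and reverse-bump: 6 enters row 2 and ejects 5; 5 enters row 1 and ejects 4. So w(4) = 4. P is now [[3, 5], [6]].
Step i=3: Q has 3 at row 1, column 2; remove that cell from P, ejecting 5. So w(3) = 5. P is now [[3], [6]].
Step i=2: Q has 2 at row 2, column 1; remove 6 from row 2 of P and reverse-bump: 6 enters row 1 and ejects 3. So w(2) = 3. P is now [[6]].
Step i=1: Q has 1 at row 1, column 1; remove that cell from P, ejecting 6. So w(1) = 6. P is now [].

So w = 6 3 5 4 2 1.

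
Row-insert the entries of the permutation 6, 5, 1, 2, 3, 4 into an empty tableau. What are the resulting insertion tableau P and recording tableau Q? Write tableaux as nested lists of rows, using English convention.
Insert each entry of the permutation into P by Schensted row insertion, recording in Q the position of each new cell.

Insert 6: appended to row 1. P = [[6]], Q = [[1]].
Insert 5: 5 bumps 6 from row 1; 6 starts row 2. P = [[5], [6]], Q = [[1], [2]].
Insert 1: 1 bumps 5 from row 1; 5 bumps 6 from row 2; 6 starts row 3. P = [[1], [5], [6]], Q = [[1], [2], [3]].
Insert 2: appended to row 1. P = [[1, 2], [5], [6]], Q = [[1, 4], [2], [3]].
Insert 3: appended to row 1. P = [[1, 2, 3], [5], [6]], Q = [[1, 4, 5], [2], [3]].
Insert 4: appended to row 1. P = [[1, 2, 3, 4], [5], [6]], Q = [[1, 4, 5, 6], [2], [3]].

So P = [[1, 2, 3, 4], [5], [6]], Q = [[1, 4, 5, 6], [2], [3]].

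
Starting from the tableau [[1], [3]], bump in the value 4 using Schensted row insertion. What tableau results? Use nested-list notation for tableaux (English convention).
4 is larger than every entry of row 1, so it is appended to row 1. The new tableau is [[1, 4], [3]].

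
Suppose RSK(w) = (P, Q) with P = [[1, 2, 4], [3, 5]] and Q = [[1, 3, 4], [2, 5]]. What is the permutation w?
Reverse the RSK construction: for i from n down to 1, find the cell of Q containing i, remove the entry at that cell from P, and reverse-bump it up through P; the value ejected from row 1 is w(i).

Step i=5: Q has 5 at row 2, column 2; remove 5 from row 2 of P and reverse-bump: 5 enters row 1 and ejects 4. So w(5) = 4. P is now [[1, 2, 5], [3]].
Step i=4: Q has 4 at row 1, column 3; remove that cell from P, ejecting 5. So w(4) = 5. P is now [[1, 2], [3]].
Step i=3: Q has 3 at row 1, column 2; remove that cell from P, ejecting 2. So w(3) = 2. P is now [[1], [3]].
Step i=2: Q has 2 at row 2, column 1; remove 3 from row 2 of P and reverse-bump: 3 enters row 1 and ejects 1. So w(2) = 1. P is now [[3]].
Step i=1: Q has 1 at row 1, column 1; remove that cell from P, ejecting 3. So w(1) = 3. P is now [].

So w = 3 1 2 5 4.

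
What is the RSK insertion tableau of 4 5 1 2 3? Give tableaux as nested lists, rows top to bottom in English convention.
P = [[1, 2, 3], [4, 5]]

After inserting 4: P = [[4]].
After inserting 5: P = [[4, 5]].
After inserting 1: P = [[1, 5], [4]].
After inserting 2: P = [[1, 2], [4, 5]].
After inserting 3: P = [[1, 2, 3], [4, 5]].

So P = [[1, 2, 3], [4, 5]].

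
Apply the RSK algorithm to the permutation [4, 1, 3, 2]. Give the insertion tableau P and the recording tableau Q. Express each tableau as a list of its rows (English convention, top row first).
Insert each entry of the permutation into P by Schensted row insertion, recording in Q the position of each new cell.

After inserting 4: P = [[4]].
After inserting 1: P = [[1], [4]].
After inserting 3: P = [[1, 3], [4]].
After inserting 2: P = [[1, 2], [3], [4]].

So P = [[1, 2], [3], [4]], Q = [[1, 3], [2], [4]].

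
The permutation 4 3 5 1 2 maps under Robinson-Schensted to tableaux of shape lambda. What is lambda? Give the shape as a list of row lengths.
[2, 2, 1]

Row-insert each entry into an empty tableau.

After inserting 4: P = [[4]].
After inserting 3: P = [[3], [4]].
After inserting 5: P = [[3, 5], [4]].
After inserting 1: P = [[1, 5], [3], [4]].
After inserting 2: P = [[1, 2], [3, 5], [4]].

The final insertion tableau P = [[1, 2], [3, 5], [4]] has shape [2, 2, 1].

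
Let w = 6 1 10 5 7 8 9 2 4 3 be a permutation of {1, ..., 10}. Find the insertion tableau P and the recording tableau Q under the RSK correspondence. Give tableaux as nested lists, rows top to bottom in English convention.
Insert each entry of the permutation into P by Schensted row insertion, recording in Q the position of each new cell.

Insert 6: appended to row 1. P = [[6]], Q = [[1]].
Insert 1: 1 bumps 6 from row 1; 6 starts row 2. P = [[1], [6]], Q = [[1], [2]].
Insert 10: appended to row 1. P = [[1, 10], [6]], Q = [[1, 3], [2]].
Insert 5: 5 bumps 10 from row 1; 10 appends to row 2. P = [[1, 5], [6, 10]], Q = [[1, 3], [2, 4]].
Insert 7: appended to row 1. P = [[1, 5, 7], [6, 10]], Q = [[1, 3, 5], [2, 4]].
Insert 8: appended to row 1. P = [[1, 5, 7, 8], [6, 10]], Q = [[1, 3, 5, 6], [2, 4]].
Insert 9: appended to row 1. P = [[1, 5, 7, 8, 9], [6, 10]], Q = [[1, 3, 5, 6, 7], [2, 4]].
Insert 2: 2 bumps 5 from row 1; 5 bumps 6 from row 2; 6 starts row 3. P = [[1, 2, 7, 8, 9], [5, 10], [6]], Q = [[1, 3, 5, 6, 7], [2, 4], [8]].
Insert 4: 4 bumps 7 from row 1; 7 bumps 10 from row 2; 10 appends to row 3. P = [[1, 2, 4, 8, 9], [5, 7], [6, 10]], Q = [[1, 3, 5, 6, 7], [2, 4], [8, 9]].
Insert 3: 3 bumps 4 from row 1; 4 bumps 5 from row 2; 5 bumps 6 from row 3; 6 starts row 4. P = [[1, 2, 3, 8, 9], [4, 7], [5, 10], [6]], Q = [[1, 3, 5, 6, 7], [2, 4], [8, 9], [10]].

So P = [[1, 2, 3, 8, 9], [4, 7], [5, 10], [6]], Q = [[1, 3, 5, 6, 7], [2, 4], [8, 9], [10]].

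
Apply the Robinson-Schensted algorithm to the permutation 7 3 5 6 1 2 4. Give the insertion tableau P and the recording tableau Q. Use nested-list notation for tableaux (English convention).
P = [[1, 2, 4], [3, 5, 6], [7]], Q = [[1, 3, 4], [2, 6, 7], [5]]

Insert each entry of the permutation into P by Schensted row insertion, recording in Q the position of each new cell.

Insert 7: appended to row 1. P = [[7]], Q = [[1]].
Insert 3: 3 bumps 7 from row 1; 7 starts row 2. P = [[3], [7]], Q = [[1], [2]].
Insert 5: appended to row 1. P = [[3, 5], [7]], Q = [[1, 3], [2]].
Insert 6: appended to row 1. P = [[3, 5, 6], [7]], Q = [[1, 3, 4], [2]].
Insert 1: 1 bumps 3 from row 1; 3 bumps 7 from row 2; 7 starts row 3. P = [[1, 5, 6], [3], [7]], Q = [[1, 3, 4], [2], [5]].
Insert 2: 2 bumps 5 from row 1; 5 appends to row 2. P = [[1, 2, 6], [3, 5], [7]], Q = [[1, 3, 4], [2, 6], [5]].
Insert 4: 4 bumps 6 from row 1; 6 appends to row 2. P = [[1, 2, 4], [3, 5, 6], [7]], Q = [[1, 3, 4], [2, 6, 7], [5]].

So P = [[1, 2, 4], [3, 5, 6], [7]], Q = [[1, 3, 4], [2, 6, 7], [5]].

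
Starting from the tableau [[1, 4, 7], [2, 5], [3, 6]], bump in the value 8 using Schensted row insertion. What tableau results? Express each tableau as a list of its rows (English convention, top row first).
8 is larger than every entry of row 1, so it is appended to row 1. The new tableau is [[1, 4, 7, 8], [2, 5], [3, 6]].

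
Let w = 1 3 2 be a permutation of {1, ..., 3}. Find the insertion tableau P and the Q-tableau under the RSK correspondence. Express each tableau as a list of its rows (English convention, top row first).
Insert each entry of the permutation into P by Schensted row insertion, recording in Q the position of each new cell.

Insert 1: appended to row 1. P = [[1]].
Insert 3: appended to row 1. P = [[1, 3]].
Insert 2: 2 bumps 3 from row 1; 3 starts row 2. P = [[1, 2], [3]].

So P = [[1, 2], [3]], Q = [[1, 2], [3]].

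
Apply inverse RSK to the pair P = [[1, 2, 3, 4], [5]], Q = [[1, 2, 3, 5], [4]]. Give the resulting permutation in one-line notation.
1 2 5 3 4

Reverse the RSK construction: for i from n down to 1, find the cell of Q containing i, remove the entry at that cell from P, and reverse-bump it up through P; the value ejected from row 1 is w(i).

Step i=5: Q has 5 at row 1, column 4; remove that cell from P, ejecting 4. So w(5) = 4. P is now [[1, 2, 3], [5]].
Step i=4: Q has 4 at row 2, column 1; remove 5 from row 2 of P and reverse-bump: 5 enters row 1 and ejects 3. So w(4) = 3. P is now [[1, 2, 5]].
Step i=3: Q has 3 at row 1, column 3; remove that cell from P, ejecting 5. So w(3) = 5. P is now [[1, 2]].
Step i=2: Q has 2 at row 1, column 2; remove that cell from P, ejecting 2. So w(2) = 2. P is now [[1]].
Step i=1: Q has 1 at row 1, column 1; remove that cell from P, ejecting 1. So w(1) = 1. P is now [].

So w = 1 2 5 3 4.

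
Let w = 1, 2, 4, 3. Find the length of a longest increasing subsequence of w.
3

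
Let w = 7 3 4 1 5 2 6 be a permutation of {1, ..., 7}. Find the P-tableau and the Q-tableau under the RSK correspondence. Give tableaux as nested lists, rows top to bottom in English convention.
Insert each entry of the permutation into P by Schensted row insertion, recording in Q the position of each new cell.

After inserting 7: P = [[7]].
After inserting 3: P = [[3], [7]].
After inserting 4: P = [[3, 4], [7]].
After inserting 1: P = [[1, 4], [3], [7]].
After inserting 5: P = [[1, 4, 5], [3], [7]].
After inserting 2: P = [[1, 2, 5], [3, 4], [7]].
After inserting 6: P = [[1, 2, 5, 6], [3, 4], [7]].

So P = [[1, 2, 5, 6], [3, 4], [7]], Q = [[1, 3, 5, 7], [2, 6], [4]].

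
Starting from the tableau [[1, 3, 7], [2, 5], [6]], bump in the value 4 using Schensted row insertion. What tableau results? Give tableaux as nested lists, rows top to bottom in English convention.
In row 1, 4 replaces 7 (the leftmost entry greater than 4); 7 is bumped to row 2. 7 is appended to row 2. The new tableau is [[1, 3, 4], [2, 5, 7], [6]].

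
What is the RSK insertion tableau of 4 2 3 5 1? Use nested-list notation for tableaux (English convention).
Insert 4: appended to row 1. P = [[4]].
Insert 2: 2 bumps 4 from row 1; 4 starts row 2. P = [[2], [4]].
Insert 3: appended to row 1. P = [[2, 3], [4]].
Insert 5: appended to row 1. P = [[2, 3, 5], [4]].
Insert 1: 1 bumps 2 from row 1; 2 bumps 4 from row 2; 4 starts row 3. P = [[1, 3, 5], [2], [4]].

So P = [[1, 3, 5], [2], [4]].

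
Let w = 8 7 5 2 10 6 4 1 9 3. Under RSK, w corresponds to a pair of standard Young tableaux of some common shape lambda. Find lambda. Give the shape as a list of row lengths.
[3, 2, 2, 2, 1]

Row-insert each entry into an empty tableau.

After inserting 8: P = [[8]].
After inserting 7: P = [[7], [8]].
After inserting 5: P = [[5], [7], [8]].
After inserting 2: P = [[2], [5], [7], [8]].
After inserting 10: P = [[2, 10], [5], [7], [8]].
After inserting 6: P = [[2, 6], [5, 10], [7], [8]].
After inserting 4: P = [[2, 4], [5, 6], [7, 10], [8]].
After inserting 1: P = [[1, 4], [2, 6], [5, 10], [7], [8]].
After inserting 9: P = [[1, 4, 9], [2, 6], [5, 10], [7], [8]].
After inserting 3: P = [[1, 3, 9], [2, 4], [5, 6], [7, 10], [8]].

The final insertion tableau P = [[1, 3, 9], [2, 4], [5, 6], [7, 10], [8]] has shape [3, 2, 2, 2, 1].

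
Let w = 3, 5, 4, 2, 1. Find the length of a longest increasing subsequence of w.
2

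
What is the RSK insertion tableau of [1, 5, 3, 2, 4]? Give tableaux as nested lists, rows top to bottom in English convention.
P = [[1, 2, 4], [3], [5]]

Insert 1: appended to row 1. P = [[1]].
Insert 5: appended to row 1. P = [[1, 5]].
Insert 3: 3 bumps 5 from row 1; 5 starts row 2. P = [[1, 3], [5]].
Insert 2: 2 bumps 3 from row 1; 3 bumps 5 from row 2; 5 starts row 3. P = [[1, 2], [3], [5]].
Insert 4: appended to row 1. P = [[1, 2, 4], [3], [5]].

So P = [[1, 2, 4], [3], [5]].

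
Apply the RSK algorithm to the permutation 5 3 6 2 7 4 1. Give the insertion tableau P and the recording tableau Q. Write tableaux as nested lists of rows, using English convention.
Insert each entry of the permutation into P by Schensted row insertion, recording in Q the position of each new cell.

Insert 5: appended to row 1. P = [[5]].
Insert 3: 3 bumps 5 from row 1; 5 starts row 2. P = [[3], [5]].
Insert 6: appended to row 1. P = [[3, 6], [5]].
Insert 2: 2 bumps 3 from row 1; 3 bumps 5 from row 2; 5 starts row 3. P = [[2, 6], [3], [5]].
Insert 7: appended to row 1. P = [[2, 6, 7], [3], [5]].
Insert 4: 4 bumps 6 from row 1; 6 appends to row 2. P = [[2, 4, 7], [3, 6], [5]].
Insert 1: 1 bumps 2 from row 1; 2 bumps 3 from row 2; 3 bumps 5 from row 3; 5 starts row 4. P = [[1, 4, 7], [2, 6], [3], [5]].

So P = [[1, 4, 7], [2, 6], [3], [5]], Q = [[1, 3, 5], [2, 6], [4], [7]].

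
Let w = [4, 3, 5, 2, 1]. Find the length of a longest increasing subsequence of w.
2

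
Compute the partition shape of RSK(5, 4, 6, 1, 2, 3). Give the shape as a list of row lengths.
RSK row insertion gives P = [[1, 2, 3], [4, 6], [5]], which has shape [3, 2, 1].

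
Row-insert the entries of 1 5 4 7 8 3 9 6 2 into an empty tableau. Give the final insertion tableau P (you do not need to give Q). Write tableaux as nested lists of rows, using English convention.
Insert 1: appended to row 1. P = [[1]].
Insert 5: appended to row 1. P = [[1, 5]].
Insert 4: 4 bumps 5 from row 1; 5 starts row 2. P = [[1, 4], [5]].
Insert 7: appended to row 1. P = [[1, 4, 7], [5]].
Insert 8: appended to row 1. P = [[1, 4, 7, 8], [5]].
Insert 3: 3 bumps 4 from row 1; 4 bumps 5 from row 2; 5 starts row 3. P = [[1, 3, 7, 8], [4], [5]].
Insert 9: appended to row 1. P = [[1, 3, 7, 8, 9], [4], [5]].
Insert 6: 6 bumps 7 from row 1; 7 appends to row 2. P = [[1, 3, 6, 8, 9], [4, 7], [5]].
Insert 2: 2 bumps 3 from row 1; 3 bumps 4 from row 2; 4 bumps 5 from row 3; 5 starts row 4. P = [[1, 2, 6, 8, 9], [3, 7], [4], [5]].

So P = [[1, 2, 6, 8, 9], [3, 7], [4], [5]].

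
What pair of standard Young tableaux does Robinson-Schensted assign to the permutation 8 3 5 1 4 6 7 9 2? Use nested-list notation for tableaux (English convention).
Insert each entry of the permutation into P by Schensted row insertion, recording in Q the position of each new cell.

Insert 8: appended to row 1. P = [[8]], Q = [[1]].
Insert 3: 3 bumps 8 from row 1; 8 starts row 2. P = [[3], [8]], Q = [[1], [2]].
Insert 5: appended to row 1. P = [[3, 5], [8]], Q = [[1, 3], [2]].
Insert 1: 1 bumps 3 from row 1; 3 bumps 8 from row 2; 8 starts row 3. P = [[1, 5], [3], [8]], Q = [[1, 3], [2], [4]].
Insert 4: 4 bumps 5 from row 1; 5 appends to row 2. P = [[1, 4], [3, 5], [8]], Q = [[1, 3], [2, 5], [4]].
Insert 6: appended to row 1. P = [[1, 4, 6], [3, 5], [8]], Q = [[1, 3, 6], [2, 5], [4]].
Insert 7: appended to row 1. P = [[1, 4, 6, 7], [3, 5], [8]], Q = [[1, 3, 6, 7], [2, 5], [4]].
Insert 9: appended to row 1. P = [[1, 4, 6, 7, 9], [3, 5], [8]], Q = [[1, 3, 6, 7, 8], [2, 5], [4]].
Insert 2: 2 bumps 4 from row 1; 4 bumps 5 from row 2; 5 bumps 8 from row 3; 8 starts row 4. P = [[1, 2, 6, 7, 9], [3, 4], [5], [8]], Q = [[1, 3, 6, 7, 8], [2, 5], [4], [9]].

So P = [[1, 2, 6, 7, 9], [3, 4], [5], [8]], Q = [[1, 3, 6, 7, 8], [2, 5], [4], [9]].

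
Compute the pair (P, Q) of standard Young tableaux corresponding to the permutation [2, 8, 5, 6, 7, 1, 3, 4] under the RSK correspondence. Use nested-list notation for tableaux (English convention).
Insert each entry of the permutation into P by Schensted row insertion, recording in Q the position of each new cell.

After inserting 2: P = [[2]].
After inserting 8: P = [[2, 8]].
After inserting 5: P = [[2, 5], [8]].
After inserting 6: P = [[2, 5, 6], [8]].
After inserting 7: P = [[2, 5, 6, 7], [8]].
After inserting 1: P = [[1, 5, 6, 7], [2], [8]].
After inserting 3: P = [[1, 3, 6, 7], [2, 5], [8]].
After inserting 4: P = [[1, 3, 4, 7], [2, 5, 6], [8]].

So P = [[1, 3, 4, 7], [2, 5, 6], [8]], Q = [[1, 2, 4, 5], [3, 7, 8], [6]].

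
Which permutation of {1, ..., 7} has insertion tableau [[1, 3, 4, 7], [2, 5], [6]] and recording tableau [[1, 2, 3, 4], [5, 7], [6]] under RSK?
Reverse RSK: for i = n, n-1, ..., 1, locate i in Q, remove the corresponding corner cell from P, and reverse-bump its entry up through P; the value ejected from row 1 is w(i).

So w = 2 3 6 7 5 1 4.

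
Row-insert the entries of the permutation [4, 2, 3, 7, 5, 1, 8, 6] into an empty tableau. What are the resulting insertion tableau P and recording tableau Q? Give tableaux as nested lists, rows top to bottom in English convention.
Insert each entry of the permutation into P by Schensted row insertion, recording in Q the position of each new cell.

Insert 4: appended to row 1. P = [[4]].
Insert 2: 2 bumps 4 from row 1; 4 starts row 2. P = [[2], [4]].
Insert 3: appended to row 1. P = [[2, 3], [4]].
Insert 7: appended to row 1. P = [[2, 3, 7], [4]].
Insert 5: 5 bumps 7 from row 1; 7 appends to row 2. P = [[2, 3, 5], [4, 7]].
Insert 1: 1 bumps 2 from row 1; 2 bumps 4 from row 2; 4 starts row 3. P = [[1, 3, 5], [2, 7], [4]].
Insert 8: appended to row 1. P = [[1, 3, 5, 8], [2, 7], [4]].
Insert 6: 6 bumps 8 from row 1; 8 appends to row 2. P = [[1, 3, 5, 6], [2, 7, 8], [4]].

So P = [[1, 3, 5, 6], [2, 7, 8], [4]], Q = [[1, 3, 4, 7], [2, 5, 8], [6]].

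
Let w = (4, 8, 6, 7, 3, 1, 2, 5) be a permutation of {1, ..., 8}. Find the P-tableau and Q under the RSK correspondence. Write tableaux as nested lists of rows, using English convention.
P = [[1, 2, 5], [3, 6, 7], [4], [8]], Q = [[1, 2, 4], [3, 7, 8], [5], [6]]

Insert each entry of the permutation into P by Schensted row insertion, recording in Q the position of each new cell.

Insert 4: appended to row 1. P = [[4]].
Insert 8: appended to row 1. P = [[4, 8]].
Insert 6: 6 bumps 8 from row 1; 8 starts row 2. P = [[4, 6], [8]].
Insert 7: appended to row 1. P = [[4, 6, 7], [8]].
Insert 3: 3 bumps 4 from row 1; 4 bumps 8 from row 2; 8 starts row 3. P = [[3, 6, 7], [4], [8]].
Insert 1: 1 bumps 3 from row 1; 3 bumps 4 from row 2; 4 bumps 8 from row 3; 8 starts row 4. P = [[1, 6, 7], [3], [4], [8]].
Insert 2: 2 bumps 6 from row 1; 6 appends to row 2. P = [[1, 2, 7], [3, 6], [4], [8]].
Insert 5: 5 bumps 7 from row 1; 7 appends to row 2. P = [[1, 2, 5], [3, 6, 7], [4], [8]].

So P = [[1, 2, 5], [3, 6, 7], [4], [8]], Q = [[1, 2, 4], [3, 7, 8], [5], [6]].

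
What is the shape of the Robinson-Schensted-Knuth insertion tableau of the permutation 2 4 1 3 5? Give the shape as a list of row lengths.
[3, 2]

RSK row insertion gives P = [[1, 3, 5], [2, 4]], which has shape [3, 2].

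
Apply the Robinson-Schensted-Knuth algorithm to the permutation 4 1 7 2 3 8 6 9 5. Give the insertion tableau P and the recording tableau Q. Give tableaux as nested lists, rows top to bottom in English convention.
P = [[1, 2, 3, 5, 9], [4, 6, 8], [7]], Q = [[1, 3, 5, 6, 8], [2, 4, 7], [9]]

Insert each entry of the permutation into P by Schensted row insertion, recording in Q the position of each new cell.

Insert 4: appended to row 1. P = [[4]], Q = [[1]].
Insert 1: 1 bumps 4 from row 1; 4 starts row 2. P = [[1], [4]], Q = [[1], [2]].
Insert 7: appended to row 1. P = [[1, 7], [4]], Q = [[1, 3], [2]].
Insert 2: 2 bumps 7 from row 1; 7 appends to row 2. P = [[1, 2], [4, 7]], Q = [[1, 3], [2, 4]].
Insert 3: appended to row 1. P = [[1, 2, 3], [4, 7]], Q = [[1, 3, 5], [2, 4]].
Insert 8: appended to row 1. P = [[1, 2, 3, 8], [4, 7]], Q = [[1, 3, 5, 6], [2, 4]].
Insert 6: 6 bumps 8 from row 1; 8 appends to row 2. P = [[1, 2, 3, 6], [4, 7, 8]], Q = [[1, 3, 5, 6], [2, 4, 7]].
Insert 9: appended to row 1. P = [[1, 2, 3, 6, 9], [4, 7, 8]], Q = [[1, 3, 5, 6, 8], [2, 4, 7]].
Insert 5: 5 bumps 6 from row 1; 6 bumps 7 from row 2; 7 starts row 3. P = [[1, 2, 3, 5, 9], [4, 6, 8], [7]], Q = [[1, 3, 5, 6, 8], [2, 4, 7], [9]].

So P = [[1, 2, 3, 5, 9], [4, 6, 8], [7]], Q = [[1, 3, 5, 6, 8], [2, 4, 7], [9]].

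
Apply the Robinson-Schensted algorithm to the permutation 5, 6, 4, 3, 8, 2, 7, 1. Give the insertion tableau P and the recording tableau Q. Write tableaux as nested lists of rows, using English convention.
Insert each entry of the permutation into P by Schensted row insertion, recording in Q the position of each new cell.

Insert 5: appended to row 1. P = [[5]].
Insert 6: appended to row 1. P = [[5, 6]].
Insert 4: 4 bumps 5 from row 1; 5 starts row 2. P = [[4, 6], [5]].
Insert 3: 3 bumps 4 from row 1; 4 bumps 5 from row 2; 5 starts row 3. P = [[3, 6], [4], [5]].
Insert 8: appended to row 1. P = [[3, 6, 8], [4], [5]].
Insert 2: 2 bumps 3 from row 1; 3 bumps 4 from row 2; 4 bumps 5 from row 3; 5 starts row 4. P = [[2, 6, 8], [3], [4], [5]].
Insert 7: 7 bumps 8 from row 1; 8 appends to row 2. P = [[2, 6, 7], [3, 8], [4], [5]].
Insert 1: 1 bumps 2 from row 1; 2 bumps 3 from row 2; 3 bumps 4 from row 3; 4 bumps 5 from row 4; 5 starts row 5. P = [[1, 6, 7], [2, 8], [3], [4], [5]].

So P = [[1, 6, 7], [2, 8], [3], [4], [5]], Q = [[1, 2, 5], [3, 7], [4], [6], [8]].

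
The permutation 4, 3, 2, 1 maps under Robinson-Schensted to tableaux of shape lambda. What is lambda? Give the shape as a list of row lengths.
[1, 1, 1, 1]

Row-insert each entry into an empty tableau.

After inserting 4: P = [[4]].
After inserting 3: P = [[3], [4]].
After inserting 2: P = [[2], [3], [4]].
After inserting 1: P = [[1], [2], [3], [4]].

The final insertion tableau P = [[1], [2], [3], [4]] has shape [1, 1, 1, 1].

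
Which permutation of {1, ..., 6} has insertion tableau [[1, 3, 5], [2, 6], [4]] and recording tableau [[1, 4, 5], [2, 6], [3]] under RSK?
Reverse the RSK construction: for i from n down to 1, find the cell of Q containing i, remove the entry at that cell from P, and reverse-bump it up through P; the value ejected from row 1 is w(i).

Step i=6: Q has 6 at row 2, column 2; remove 6 from row 2 of P and reverse-bump: 6 enters row 1 and ejects 5. So w(6) = 5. P is now [[1, 3, 6], [2], [4]].
Step i=5: Q has 5 at row 1, column 3; remove that cell from P, ejecting 6. So w(5) = 6. P is now [[1, 3], [2], [4]].
Step i=4: Q has 4 at row 1, column 2; remove that cell from P, ejecting 3. So w(4) = 3. P is now [[1], [2], [4]].
Step i=3: Q has 3 at row 3, column 1; remove 4 from row 3 of P and reverse-bump: 4 enters row 2 and ejects 2; 2 enters row 1 and ejects 1. So w(3) = 1. P is now [[2], [4]].
Step i=2: Q has 2 at row 2, column 1; remove 4 from row 2 of P and reverse-bump: 4 enters row 1 and ejects 2. So w(2) = 2. P is now [[4]].
Step i=1: Q has 1 at row 1, column 1; remove that cell from P, ejecting 4. So w(1) = 4. P is now [].

So w = 4 2 1 3 6 5.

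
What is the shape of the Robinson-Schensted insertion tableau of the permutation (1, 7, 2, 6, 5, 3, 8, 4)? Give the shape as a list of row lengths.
[4, 2, 1, 1]

Row-insert each entry into an empty tableau.

After inserting 1: P = [[1]].
After inserting 7: P = [[1, 7]].
After inserting 2: P = [[1, 2], [7]].
After inserting 6: P = [[1, 2, 6], [7]].
After inserting 5: P = [[1, 2, 5], [6], [7]].
After inserting 3: P = [[1, 2, 3], [5], [6], [7]].
After inserting 8: P = [[1, 2, 3, 8], [5], [6], [7]].
After inserting 4: P = [[1, 2, 3, 4], [5, 8], [6], [7]].

The final insertion tableau P = [[1, 2, 3, 4], [5, 8], [6], [7]] has shape [4, 2, 1, 1].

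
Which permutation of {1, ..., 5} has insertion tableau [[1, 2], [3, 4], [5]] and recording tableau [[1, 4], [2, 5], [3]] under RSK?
5 3 1 4 2

Reverse the RSK construction: for i from n down to 1, find the cell of Q containing i, remove the entry at that cell from P, and reverse-bump it up through P; the value ejected from row 1 is w(i).

Step i=5: Q has 5 at row 2, column 2; remove 4 from row 2 of P and reverse-bump: 4 enters row 1 and ejects 2. So w(5) = 2. P is now [[1, 4], [3], [5]].
Step i=4: Q has 4 at row 1, column 2; remove that cell from P, ejecting 4. So w(4) = 4. P is now [[1], [3], [5]].
Step i=3: Q has 3 at row 3, column 1; remove 5 from row 3 of P and reverse-bump: 5 enters row 2 and ejects 3; 3 enters row 1 and ejects 1. So w(3) = 1. P is now [[3], [5]].
Step i=2: Q has 2 at row 2, column 1; remove 5 from row 2 of P and reverse-bump: 5 enters row 1 and ejects 3. So w(2) = 3. P is now [[5]].
Step i=1: Q has 1 at row 1, column 1; remove that cell from P, ejecting 5. So w(1) = 5. P is now [].

So w = 5 3 1 4 2.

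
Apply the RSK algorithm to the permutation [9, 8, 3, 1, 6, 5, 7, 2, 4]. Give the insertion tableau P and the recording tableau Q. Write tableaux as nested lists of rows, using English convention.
Insert each entry of the permutation into P by Schensted row insertion, recording in Q the position of each new cell.

Insert 9: appended to row 1. P = [[9]].
Insert 8: 8 bumps 9 from row 1; 9 starts row 2. P = [[8], [9]].
Insert 3: 3 bumps 8 from row 1; 8 bumps 9 from row 2; 9 starts row 3. P = [[3], [8], [9]].
Insert 1: 1 bumps 3 from row 1; 3 bumps 8 from row 2; 8 bumps 9 from row 3; 9 starts row 4. P = [[1], [3], [8], [9]].
Insert 6: appended to row 1. P = [[1, 6], [3], [8], [9]].
Insert 5: 5 bumps 6 from row 1; 6 appends to row 2. P = [[1, 5], [3, 6], [8], [9]].
Insert 7: appended to row 1. P = [[1, 5, 7], [3, 6], [8], [9]].
Insert 2: 2 bumps 5 from row 1; 5 bumps 6 from row 2; 6 bumps 8 from row 3; 8 bumps 9 from row 4; 9 starts row 5. P = [[1, 2, 7], [3, 5], [6], [8], [9]].
Insert 4: 4 bumps 7 from row 1; 7 appends to row 2. P = [[1, 2, 4], [3, 5, 7], [6], [8], [9]].

So P = [[1, 2, 4], [3, 5, 7], [6], [8], [9]], Q = [[1, 5, 7], [2, 6, 9], [3], [4], [8]].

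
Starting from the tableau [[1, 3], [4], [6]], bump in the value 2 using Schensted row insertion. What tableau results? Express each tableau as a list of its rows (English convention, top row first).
In row 1, 2 replaces 3 (the leftmost entry greater than 2); 3 is bumped to row 2. In row 2, 3 replaces 4 (the leftmost entry greater than 3); 4 is bumped to row 3. In row 3, 4 replaces 6 (the leftmost entry greater than 4); 6 is bumped to row 4. 6 starts a new row 4. The new tableau is [[1, 2], [3], [4], [6]].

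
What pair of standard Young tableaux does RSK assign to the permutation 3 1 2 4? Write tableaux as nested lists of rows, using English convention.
Insert each entry of the permutation into P by Schensted row insertion, recording in Q the position of each new cell.

Insert 3: appended to row 1. P = [[3]], Q = [[1]].
Insert 1: 1 bumps 3 from row 1; 3 starts row 2. P = [[1], [3]], Q = [[1], [2]].
Insert 2: appended to row 1. P = [[1, 2], [3]], Q = [[1, 3], [2]].
Insert 4: appended to row 1. P = [[1, 2, 4], [3]], Q = [[1, 3, 4], [2]].

So P = [[1, 2, 4], [3]], Q = [[1, 3, 4], [2]].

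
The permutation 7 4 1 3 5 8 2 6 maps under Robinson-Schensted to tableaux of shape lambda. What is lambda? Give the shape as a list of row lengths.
Row-insert each entry into an empty tableau.

After inserting 7: P = [[7]].
After inserting 4: P = [[4], [7]].
After inserting 1: P = [[1], [4], [7]].
After inserting 3: P = [[1, 3], [4], [7]].
After inserting 5: P = [[1, 3, 5], [4], [7]].
After inserting 8: P = [[1, 3, 5, 8], [4], [7]].
After inserting 2: P = [[1, 2, 5, 8], [3], [4], [7]].
After inserting 6: P = [[1, 2, 5, 6], [3, 8], [4], [7]].

The final insertion tableau P = [[1, 2, 5, 6], [3, 8], [4], [7]] has shape [4, 2, 1, 1].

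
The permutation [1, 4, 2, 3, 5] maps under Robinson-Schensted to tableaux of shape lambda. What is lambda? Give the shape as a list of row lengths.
Row-insert each entry into an empty tableau.

After inserting 1: P = [[1]].
After inserting 4: P = [[1, 4]].
After inserting 2: P = [[1, 2], [4]].
After inserting 3: P = [[1, 2, 3], [4]].
After inserting 5: P = [[1, 2, 3, 5], [4]].

The final insertion tableau P = [[1, 2, 3, 5], [4]] has shape [4, 1].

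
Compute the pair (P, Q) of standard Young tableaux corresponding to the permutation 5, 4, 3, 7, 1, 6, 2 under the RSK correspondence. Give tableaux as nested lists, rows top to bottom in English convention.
Insert each entry of the permutation into P by Schensted row insertion, recording in Q the position of each new cell.

After inserting 5: P = [[5]].
After inserting 4: P = [[4], [5]].
After inserting 3: P = [[3], [4], [5]].
After inserting 7: P = [[3, 7], [4], [5]].
After inserting 1: P = [[1, 7], [3], [4], [5]].
After inserting 6: P = [[1, 6], [3, 7], [4], [5]].
After inserting 2: P = [[1, 2], [3, 6], [4, 7], [5]].

So P = [[1, 2], [3, 6], [4, 7], [5]], Q = [[1, 4], [2, 6], [3, 7], [5]].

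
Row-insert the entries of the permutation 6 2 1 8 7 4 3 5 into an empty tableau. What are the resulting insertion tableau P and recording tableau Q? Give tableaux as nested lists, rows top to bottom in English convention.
P = [[1, 3, 5], [2, 4], [6, 7], [8]], Q = [[1, 4, 8], [2, 5], [3, 6], [7]]

Insert each entry of the permutation into P by Schensted row insertion, recording in Q the position of each new cell.

Insert 6: appended to row 1. P = [[6]].
Insert 2: 2 bumps 6 from row 1; 6 starts row 2. P = [[2], [6]].
Insert 1: 1 bumps 2 from row 1; 2 bumps 6 from row 2; 6 starts row 3. P = [[1], [2], [6]].
Insert 8: appended to row 1. P = [[1, 8], [2], [6]].
Insert 7: 7 bumps 8 from row 1; 8 appends to row 2. P = [[1, 7], [2, 8], [6]].
Insert 4: 4 bumps 7 from row 1; 7 bumps 8 from row 2; 8 appends to row 3. P = [[1, 4], [2, 7], [6, 8]].
Insert 3: 3 bumps 4 from row 1; 4 bumps 7 from row 2; 7 bumps 8 from row 3; 8 starts row 4. P = [[1, 3], [2, 4], [6, 7], [8]].
Insert 5: appended to row 1. P = [[1, 3, 5], [2, 4], [6, 7], [8]].

So P = [[1, 3, 5], [2, 4], [6, 7], [8]], Q = [[1, 4, 8], [2, 5], [3, 6], [7]].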